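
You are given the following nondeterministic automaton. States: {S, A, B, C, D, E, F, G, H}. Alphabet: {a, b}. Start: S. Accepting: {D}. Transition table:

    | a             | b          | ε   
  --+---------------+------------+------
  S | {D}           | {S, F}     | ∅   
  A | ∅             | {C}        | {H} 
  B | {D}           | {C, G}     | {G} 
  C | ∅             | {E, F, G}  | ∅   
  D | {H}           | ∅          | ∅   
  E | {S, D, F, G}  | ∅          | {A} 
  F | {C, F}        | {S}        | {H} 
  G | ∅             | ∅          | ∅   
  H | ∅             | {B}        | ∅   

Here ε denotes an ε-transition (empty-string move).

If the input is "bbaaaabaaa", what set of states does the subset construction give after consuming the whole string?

{C, F, H}

Start in {S}.
Read 'b': S→{S, F}; union {S, F}; ε-closure = {S, F, H}.
Read 'b': S→{S, F}, F→{S}, H→{B}; union {S, B, F}; ε-closure = {S, B, F, G, H}.
Read 'a': S→{D}, B→{D}, F→{C, F}, G→∅, H→∅; union {C, D, F}; ε-closure = {C, D, F, H}.
Read 'a': C→∅, D→{H}, F→{C, F}, H→∅; now {C, F, H}.
Read 'a': C→∅, F→{C, F}, H→∅; union {C, F}; ε-closure = {C, F, H}.
Read 'a': C→∅, F→{C, F}, H→∅; union {C, F}; ε-closure = {C, F, H}.
Read 'b': C→{E, F, G}, F→{S}, H→{B}; union {S, B, E, F, G}; ε-closure = {S, A, B, E, F, G, H}.
Read 'a': S→{D}, A→∅, B→{D}, E→{S, D, F, G}, F→{C, F}, G→∅, H→∅; union {S, C, D, F, G}; ε-closure = {S, C, D, F, G, H}.
Read 'a': S→{D}, C→∅, D→{H}, F→{C, F}, G→∅, H→∅; now {C, D, F, H}.
Read 'a': C→∅, D→{H}, F→{C, F}, H→∅; now {C, F, H}.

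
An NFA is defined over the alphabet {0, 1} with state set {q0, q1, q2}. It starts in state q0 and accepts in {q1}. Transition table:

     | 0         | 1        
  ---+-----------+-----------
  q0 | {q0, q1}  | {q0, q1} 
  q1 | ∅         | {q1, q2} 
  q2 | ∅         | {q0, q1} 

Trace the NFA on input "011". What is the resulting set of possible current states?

Start in {q0}.
Read '0': q0→{q0, q1}; now {q0, q1}.
Read '1': q0→{q0, q1}, q1→{q1, q2}; now {q0, q1, q2}.
Read '1': q0→{q0, q1}, q1→{q1, q2}, q2→{q0, q1}; now {q0, q1, q2}.

{q0, q1, q2}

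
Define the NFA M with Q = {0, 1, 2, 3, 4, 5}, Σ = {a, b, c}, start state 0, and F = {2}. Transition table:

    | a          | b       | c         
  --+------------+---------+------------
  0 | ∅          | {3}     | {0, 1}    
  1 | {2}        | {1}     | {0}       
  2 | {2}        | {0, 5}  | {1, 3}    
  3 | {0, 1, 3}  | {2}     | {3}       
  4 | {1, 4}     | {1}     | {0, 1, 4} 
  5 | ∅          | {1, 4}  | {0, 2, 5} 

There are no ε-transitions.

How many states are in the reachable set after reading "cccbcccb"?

3

Start in {0}.
Read 'c': {0} → {0, 1}.
Read 'c': {0, 1} → {0, 1}.
Read 'c': {0, 1} → {0, 1}.
Read 'b': {0, 1} → {1, 3}.
Read 'c': {1, 3} → {0, 3}.
Read 'c': {0, 3} → {0, 1, 3}.
Read 'c': {0, 1, 3} → {0, 1, 3}.
Read 'b': {0, 1, 3} → {1, 2, 3}.
That set has 3 states.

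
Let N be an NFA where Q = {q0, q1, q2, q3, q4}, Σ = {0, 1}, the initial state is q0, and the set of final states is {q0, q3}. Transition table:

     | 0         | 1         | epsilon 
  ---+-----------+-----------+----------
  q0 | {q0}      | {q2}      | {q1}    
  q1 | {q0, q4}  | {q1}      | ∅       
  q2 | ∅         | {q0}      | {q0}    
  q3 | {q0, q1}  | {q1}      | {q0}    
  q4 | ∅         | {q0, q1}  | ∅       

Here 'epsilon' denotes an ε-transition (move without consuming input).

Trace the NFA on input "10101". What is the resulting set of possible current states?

{q0, q1, q2}

Start: ε-closure({q0}) = {q0, q1}.
Read '1': {q0, q1} → {q0, q1, q2}.
Read '0': {q0, q1, q2} → {q0, q1, q4}.
Read '1': {q0, q1, q4} → {q0, q1, q2}.
Read '0': {q0, q1, q2} → {q0, q1, q4}.
Read '1': {q0, q1, q4} → {q0, q1, q2}.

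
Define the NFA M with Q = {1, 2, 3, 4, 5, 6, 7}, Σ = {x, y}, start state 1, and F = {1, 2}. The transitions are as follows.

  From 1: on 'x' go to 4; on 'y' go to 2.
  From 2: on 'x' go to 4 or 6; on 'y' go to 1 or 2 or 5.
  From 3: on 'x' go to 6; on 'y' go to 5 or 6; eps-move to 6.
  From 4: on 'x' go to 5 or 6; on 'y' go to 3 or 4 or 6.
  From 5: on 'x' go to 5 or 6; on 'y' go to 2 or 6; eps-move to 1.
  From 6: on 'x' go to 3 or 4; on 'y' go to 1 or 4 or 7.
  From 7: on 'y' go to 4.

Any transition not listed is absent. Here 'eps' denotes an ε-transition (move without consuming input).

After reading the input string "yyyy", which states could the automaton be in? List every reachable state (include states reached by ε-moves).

Start in {1}.
Read 'y': {1} → {2}.
Read 'y': {2} → {1, 2, 5}.
Read 'y': {1, 2, 5} → {1, 2, 5, 6}.
Read 'y': {1, 2, 5, 6} → {1, 2, 4, 5, 6, 7}.

{1, 2, 4, 5, 6, 7}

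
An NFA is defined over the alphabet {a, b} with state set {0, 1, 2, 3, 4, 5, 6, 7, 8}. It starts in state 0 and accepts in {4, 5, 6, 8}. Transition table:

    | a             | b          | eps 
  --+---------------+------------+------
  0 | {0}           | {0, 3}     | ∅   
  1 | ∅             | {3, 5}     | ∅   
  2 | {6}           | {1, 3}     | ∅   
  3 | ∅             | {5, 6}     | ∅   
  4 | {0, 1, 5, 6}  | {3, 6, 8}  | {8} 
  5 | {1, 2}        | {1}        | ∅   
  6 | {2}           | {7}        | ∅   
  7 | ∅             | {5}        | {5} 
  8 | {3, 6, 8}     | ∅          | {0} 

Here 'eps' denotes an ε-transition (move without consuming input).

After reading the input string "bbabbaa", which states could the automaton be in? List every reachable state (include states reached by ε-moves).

{0, 6}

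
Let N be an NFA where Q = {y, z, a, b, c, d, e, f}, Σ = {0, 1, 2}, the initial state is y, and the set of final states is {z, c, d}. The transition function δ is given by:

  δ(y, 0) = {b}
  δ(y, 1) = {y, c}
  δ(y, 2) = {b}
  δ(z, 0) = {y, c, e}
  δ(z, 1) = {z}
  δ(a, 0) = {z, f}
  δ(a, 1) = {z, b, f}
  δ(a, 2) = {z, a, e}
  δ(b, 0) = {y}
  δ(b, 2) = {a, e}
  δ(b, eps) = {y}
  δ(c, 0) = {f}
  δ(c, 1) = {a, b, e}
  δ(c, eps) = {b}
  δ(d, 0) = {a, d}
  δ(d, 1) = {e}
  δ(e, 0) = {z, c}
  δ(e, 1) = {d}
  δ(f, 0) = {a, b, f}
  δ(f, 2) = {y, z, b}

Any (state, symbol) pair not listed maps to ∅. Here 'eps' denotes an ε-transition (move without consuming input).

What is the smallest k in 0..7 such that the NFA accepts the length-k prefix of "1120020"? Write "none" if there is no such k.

Start in {y}.
Read '1': y→{y, c}; union {y, c}; ε-closure = {y, b, c}.
None of the earlier sets intersect F, but {y, b, c} does.

1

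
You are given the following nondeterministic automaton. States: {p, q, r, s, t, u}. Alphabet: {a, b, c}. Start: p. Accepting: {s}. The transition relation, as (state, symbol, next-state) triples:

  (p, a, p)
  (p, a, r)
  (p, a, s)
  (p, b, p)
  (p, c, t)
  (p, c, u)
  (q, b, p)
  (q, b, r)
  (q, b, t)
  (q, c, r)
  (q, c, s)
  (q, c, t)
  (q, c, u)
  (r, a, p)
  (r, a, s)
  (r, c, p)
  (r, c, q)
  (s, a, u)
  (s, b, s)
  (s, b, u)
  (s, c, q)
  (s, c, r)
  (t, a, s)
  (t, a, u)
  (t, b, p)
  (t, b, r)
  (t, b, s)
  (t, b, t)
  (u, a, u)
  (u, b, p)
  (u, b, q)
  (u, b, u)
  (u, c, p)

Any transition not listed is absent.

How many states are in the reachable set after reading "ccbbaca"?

Start in {p}.
Read 'c': {p} → {t, u}.
Read 'c': {t, u} → {p}.
Read 'b': {p} → {p}.
Read 'b': {p} → {p}.
Read 'a': {p} → {p, r, s}.
Read 'c': {p, r, s} → {p, q, r, t, u}.
Read 'a': {p, q, r, t, u} → {p, r, s, u}.
That set has 4 states.

4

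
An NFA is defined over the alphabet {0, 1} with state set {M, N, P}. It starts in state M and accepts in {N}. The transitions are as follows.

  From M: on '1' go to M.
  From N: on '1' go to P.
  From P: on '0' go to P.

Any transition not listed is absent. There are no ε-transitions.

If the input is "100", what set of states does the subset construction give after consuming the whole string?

Start in {M}.
Read '1': {M} → {M}.
Read '0': {M} → ∅.
The set is empty and remains empty for the remaining 1 symbol.

∅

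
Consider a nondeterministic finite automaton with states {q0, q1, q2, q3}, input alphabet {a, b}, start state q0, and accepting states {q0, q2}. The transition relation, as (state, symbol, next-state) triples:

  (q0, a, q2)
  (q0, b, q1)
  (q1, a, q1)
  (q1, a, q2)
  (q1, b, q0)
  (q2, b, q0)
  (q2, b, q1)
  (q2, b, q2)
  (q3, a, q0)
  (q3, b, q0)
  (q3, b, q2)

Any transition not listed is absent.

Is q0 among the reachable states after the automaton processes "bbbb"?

Yes

Start in {q0}.
Read 'b': q0→{q1}; now {q1}.
Read 'b': q1→{q0}; now {q0}.
Read 'b': q0→{q1}; now {q1}.
Read 'b': q1→{q0}; now {q0}.
State q0 is in {q0}.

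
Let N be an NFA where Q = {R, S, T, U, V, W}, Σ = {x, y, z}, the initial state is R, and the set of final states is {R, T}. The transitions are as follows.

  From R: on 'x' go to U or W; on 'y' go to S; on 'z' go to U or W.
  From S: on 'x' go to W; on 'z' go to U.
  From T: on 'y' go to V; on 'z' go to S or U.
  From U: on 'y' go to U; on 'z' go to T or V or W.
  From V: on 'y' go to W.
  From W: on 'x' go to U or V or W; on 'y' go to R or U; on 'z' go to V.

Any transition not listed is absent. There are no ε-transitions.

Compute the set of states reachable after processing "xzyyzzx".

Start in {R}.
Read 'x': R→{U, W}; now {U, W}.
Read 'z': U→{T, V, W}, W→{V}; now {T, V, W}.
Read 'y': T→{V}, V→{W}, W→{R, U}; now {R, U, V, W}.
Read 'y': R→{S}, U→{U}, V→{W}, W→{R, U}; now {R, S, U, W}.
Read 'z': R→{U, W}, S→{U}, U→{T, V, W}, W→{V}; now {T, U, V, W}.
Read 'z': T→{S, U}, U→{T, V, W}, V→∅, W→{V}; now {S, T, U, V, W}.
Read 'x': S→{W}, T→∅, U→∅, V→∅, W→{U, V, W}; now {U, V, W}.

{U, V, W}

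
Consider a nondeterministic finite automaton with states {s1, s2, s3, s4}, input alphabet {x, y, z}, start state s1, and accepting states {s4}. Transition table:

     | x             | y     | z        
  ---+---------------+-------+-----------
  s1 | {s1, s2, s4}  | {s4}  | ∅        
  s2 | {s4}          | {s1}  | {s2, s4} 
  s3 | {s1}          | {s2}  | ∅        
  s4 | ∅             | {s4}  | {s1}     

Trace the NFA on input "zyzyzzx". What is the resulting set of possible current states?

Start in {s1}.
Read 'z': s1→∅; now ∅.
The set is empty and remains empty for the remaining 6 symbols.

∅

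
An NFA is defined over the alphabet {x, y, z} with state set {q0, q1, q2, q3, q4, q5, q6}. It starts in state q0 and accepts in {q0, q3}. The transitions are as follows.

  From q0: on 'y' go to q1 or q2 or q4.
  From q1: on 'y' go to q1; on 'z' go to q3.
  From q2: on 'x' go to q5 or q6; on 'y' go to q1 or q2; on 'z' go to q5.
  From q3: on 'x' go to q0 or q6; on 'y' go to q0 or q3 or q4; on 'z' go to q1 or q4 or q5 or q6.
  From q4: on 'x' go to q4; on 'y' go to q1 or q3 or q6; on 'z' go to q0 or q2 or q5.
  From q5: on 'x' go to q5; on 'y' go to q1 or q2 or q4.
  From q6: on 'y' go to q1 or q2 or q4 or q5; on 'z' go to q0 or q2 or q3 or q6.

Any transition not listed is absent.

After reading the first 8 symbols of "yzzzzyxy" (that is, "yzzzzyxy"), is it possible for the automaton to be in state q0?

Start in {q0}.
Read 'y': {q0} → {q1, q2, q4}.
Read 'z': {q1, q2, q4} → {q0, q2, q3, q5}.
Read 'z': {q0, q2, q3, q5} → {q1, q4, q5, q6}.
Read 'z': {q1, q4, q5, q6} → {q0, q2, q3, q5, q6}.
Read 'z': {q0, q2, q3, q5, q6} → {q0, q1, q2, q3, q4, q5, q6}.
Read 'y': {q0, q1, q2, q3, q4, q5, q6} → {q0, q1, q2, q3, q4, q5, q6}.
Read 'x': {q0, q1, q2, q3, q4, q5, q6} → {q0, q4, q5, q6}.
Read 'y': {q0, q4, q5, q6} → {q1, q2, q3, q4, q5, q6}.
State q0 is not in {q1, q2, q3, q4, q5, q6}.

No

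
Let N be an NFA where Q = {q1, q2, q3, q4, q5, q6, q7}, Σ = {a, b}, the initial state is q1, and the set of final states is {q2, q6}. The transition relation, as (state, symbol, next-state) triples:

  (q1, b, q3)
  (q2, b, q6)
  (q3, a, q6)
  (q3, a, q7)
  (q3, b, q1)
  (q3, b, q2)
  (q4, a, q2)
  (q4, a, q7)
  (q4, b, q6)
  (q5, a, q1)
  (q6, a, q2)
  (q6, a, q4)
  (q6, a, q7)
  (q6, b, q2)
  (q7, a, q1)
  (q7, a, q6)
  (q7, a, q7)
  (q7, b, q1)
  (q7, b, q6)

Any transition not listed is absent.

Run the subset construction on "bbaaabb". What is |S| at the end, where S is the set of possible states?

0

Start in {q1}.
Read 'b': q1→{q3}; now {q3}.
Read 'b': q3→{q1, q2}; now {q1, q2}.
Read 'a': q1→∅, q2→∅; now ∅.
The set is empty and remains empty for the remaining 4 symbols.
That set has 0 states.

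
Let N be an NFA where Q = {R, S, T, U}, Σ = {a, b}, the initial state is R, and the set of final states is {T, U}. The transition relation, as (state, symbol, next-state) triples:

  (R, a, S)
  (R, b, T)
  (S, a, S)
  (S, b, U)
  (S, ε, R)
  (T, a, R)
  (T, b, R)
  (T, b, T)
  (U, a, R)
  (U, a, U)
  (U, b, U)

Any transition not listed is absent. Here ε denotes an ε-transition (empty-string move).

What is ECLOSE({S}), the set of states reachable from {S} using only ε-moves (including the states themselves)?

Begin with {S}.
ε-move S → R; add R.

{R, S}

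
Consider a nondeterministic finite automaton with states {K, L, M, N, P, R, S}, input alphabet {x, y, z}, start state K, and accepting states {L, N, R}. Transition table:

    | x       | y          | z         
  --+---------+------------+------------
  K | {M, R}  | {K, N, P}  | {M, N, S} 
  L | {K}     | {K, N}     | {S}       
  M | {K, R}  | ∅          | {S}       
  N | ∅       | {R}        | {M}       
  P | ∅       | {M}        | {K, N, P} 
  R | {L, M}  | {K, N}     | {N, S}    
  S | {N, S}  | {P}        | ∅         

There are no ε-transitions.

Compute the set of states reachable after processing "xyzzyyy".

∅

Start in {K}.
Read 'x': {K} → {M, R}.
Read 'y': {M, R} → {K, N}.
Read 'z': {K, N} → {M, N, S}.
Read 'z': {M, N, S} → {M, S}.
Read 'y': {M, S} → {P}.
Read 'y': {P} → {M}.
Read 'y': {M} → ∅.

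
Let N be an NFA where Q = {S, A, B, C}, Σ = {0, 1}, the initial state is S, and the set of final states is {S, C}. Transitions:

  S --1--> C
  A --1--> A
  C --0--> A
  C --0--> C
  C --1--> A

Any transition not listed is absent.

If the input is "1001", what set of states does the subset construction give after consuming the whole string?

{A}

Start in {S}.
Read '1': S→{C}; now {C}.
Read '0': C→{A, C}; now {A, C}.
Read '0': A→∅, C→{A, C}; now {A, C}.
Read '1': A→{A}, C→{A}; now {A}.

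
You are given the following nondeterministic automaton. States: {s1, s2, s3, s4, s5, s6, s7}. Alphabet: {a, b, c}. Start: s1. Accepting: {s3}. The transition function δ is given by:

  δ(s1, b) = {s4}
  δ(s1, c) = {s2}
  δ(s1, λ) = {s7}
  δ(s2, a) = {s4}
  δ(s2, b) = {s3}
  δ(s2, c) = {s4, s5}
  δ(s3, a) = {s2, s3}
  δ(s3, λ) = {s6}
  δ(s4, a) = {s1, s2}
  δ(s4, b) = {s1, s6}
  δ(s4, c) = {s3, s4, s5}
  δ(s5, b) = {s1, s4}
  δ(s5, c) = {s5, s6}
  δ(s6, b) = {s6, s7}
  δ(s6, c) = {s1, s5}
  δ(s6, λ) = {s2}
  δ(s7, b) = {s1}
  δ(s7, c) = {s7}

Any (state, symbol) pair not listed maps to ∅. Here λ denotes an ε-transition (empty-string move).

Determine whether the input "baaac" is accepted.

No

Start: ε-closure({s1}) = {s1, s7}.
Read 'b': s1→{s4}, s7→{s1}; union {s1, s4}; ε-closure = {s1, s4, s7}.
Read 'a': s1→∅, s4→{s1, s2}, s7→∅; union {s1, s2}; ε-closure = {s1, s2, s7}.
Read 'a': s1→∅, s2→{s4}, s7→∅; now {s4}.
Read 'a': s4→{s1, s2}; union {s1, s2}; ε-closure = {s1, s2, s7}.
Read 'c': s1→{s2}, s2→{s4, s5}, s7→{s7}; now {s2, s4, s5, s7}.
The final set {s2, s4, s5, s7} contains no accepting state.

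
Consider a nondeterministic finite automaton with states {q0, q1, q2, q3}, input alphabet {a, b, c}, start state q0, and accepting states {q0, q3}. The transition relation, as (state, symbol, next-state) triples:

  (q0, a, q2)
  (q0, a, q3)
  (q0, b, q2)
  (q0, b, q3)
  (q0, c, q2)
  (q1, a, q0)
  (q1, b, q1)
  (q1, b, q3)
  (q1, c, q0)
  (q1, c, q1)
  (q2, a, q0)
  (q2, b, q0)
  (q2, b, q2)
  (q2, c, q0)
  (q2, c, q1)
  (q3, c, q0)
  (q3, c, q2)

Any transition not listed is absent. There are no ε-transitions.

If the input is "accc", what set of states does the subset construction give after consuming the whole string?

Start in {q0}.
Read 'a': {q0} → {q2, q3}.
Read 'c': {q2, q3} → {q0, q1, q2}.
Read 'c': {q0, q1, q2} → {q0, q1, q2}.
Read 'c': {q0, q1, q2} → {q0, q1, q2}.

{q0, q1, q2}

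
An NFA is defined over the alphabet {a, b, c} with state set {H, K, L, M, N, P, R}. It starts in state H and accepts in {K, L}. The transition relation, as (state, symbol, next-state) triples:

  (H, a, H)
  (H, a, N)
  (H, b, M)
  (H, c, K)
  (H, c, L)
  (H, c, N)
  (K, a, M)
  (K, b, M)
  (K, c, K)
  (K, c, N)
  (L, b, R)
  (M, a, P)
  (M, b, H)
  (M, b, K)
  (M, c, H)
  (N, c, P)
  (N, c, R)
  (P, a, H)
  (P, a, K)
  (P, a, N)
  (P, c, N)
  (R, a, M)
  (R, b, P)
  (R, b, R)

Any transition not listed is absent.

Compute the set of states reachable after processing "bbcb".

Start in {H}.
Read 'b': H→{M}; now {M}.
Read 'b': M→{H, K}; now {H, K}.
Read 'c': H→{K, L, N}, K→{K, N}; now {K, L, N}.
Read 'b': K→{M}, L→{R}, N→∅; now {M, R}.

{M, R}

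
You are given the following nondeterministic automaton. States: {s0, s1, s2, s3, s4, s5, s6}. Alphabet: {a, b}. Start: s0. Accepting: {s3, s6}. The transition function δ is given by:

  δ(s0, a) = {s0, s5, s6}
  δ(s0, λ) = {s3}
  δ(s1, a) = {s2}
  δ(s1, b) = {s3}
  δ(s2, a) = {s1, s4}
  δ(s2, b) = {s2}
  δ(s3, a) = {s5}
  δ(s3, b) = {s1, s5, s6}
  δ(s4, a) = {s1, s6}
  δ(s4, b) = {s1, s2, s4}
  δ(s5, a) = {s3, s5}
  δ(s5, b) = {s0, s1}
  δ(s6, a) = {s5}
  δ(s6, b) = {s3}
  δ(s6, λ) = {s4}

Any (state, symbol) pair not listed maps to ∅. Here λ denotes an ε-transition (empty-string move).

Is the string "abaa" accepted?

Yes

Start: ε-closure({s0}) = {s0, s3}.
Read 'a': {s0, s3} → {s0, s3, s4, s5, s6}.
Read 'b': {s0, s3, s4, s5, s6} → {s0, s1, s2, s3, s4, s5, s6}.
Read 'a': {s0, s1, s2, s3, s4, s5, s6} → {s0, s1, s2, s3, s4, s5, s6}.
Read 'a': {s0, s1, s2, s3, s4, s5, s6} → {s0, s1, s2, s3, s4, s5, s6}.
The final set {s0, s1, s2, s3, s4, s5, s6} contains the accepting states s3, s6.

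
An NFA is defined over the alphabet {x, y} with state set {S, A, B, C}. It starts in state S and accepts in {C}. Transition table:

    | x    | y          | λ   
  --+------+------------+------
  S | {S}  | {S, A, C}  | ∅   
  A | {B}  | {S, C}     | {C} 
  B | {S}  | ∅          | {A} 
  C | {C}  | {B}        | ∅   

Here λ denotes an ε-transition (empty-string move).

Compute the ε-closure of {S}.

{S}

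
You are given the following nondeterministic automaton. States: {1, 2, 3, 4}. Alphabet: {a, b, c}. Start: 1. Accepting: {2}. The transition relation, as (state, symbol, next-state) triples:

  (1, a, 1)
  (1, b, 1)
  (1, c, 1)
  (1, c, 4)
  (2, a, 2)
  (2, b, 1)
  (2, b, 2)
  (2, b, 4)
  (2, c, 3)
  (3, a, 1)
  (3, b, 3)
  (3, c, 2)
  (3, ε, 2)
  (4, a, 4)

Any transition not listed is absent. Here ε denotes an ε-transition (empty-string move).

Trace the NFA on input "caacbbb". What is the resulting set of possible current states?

{1}

Start in {1}.
Read 'c': {1} → {1, 4}.
Read 'a': {1, 4} → {1, 4}.
Read 'a': {1, 4} → {1, 4}.
Read 'c': {1, 4} → {1, 4}.
Read 'b': {1, 4} → {1}.
Read 'b': {1} → {1}.
Read 'b': {1} → {1}.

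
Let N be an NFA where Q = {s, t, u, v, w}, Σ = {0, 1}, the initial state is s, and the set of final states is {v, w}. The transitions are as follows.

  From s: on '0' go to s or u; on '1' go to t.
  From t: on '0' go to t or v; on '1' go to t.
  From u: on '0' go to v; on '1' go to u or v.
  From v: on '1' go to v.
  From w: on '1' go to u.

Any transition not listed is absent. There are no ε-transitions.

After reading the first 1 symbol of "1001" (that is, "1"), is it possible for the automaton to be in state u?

No

Start in {s}.
Read '1': s→{t}; now {t}.
State u is not in {t}.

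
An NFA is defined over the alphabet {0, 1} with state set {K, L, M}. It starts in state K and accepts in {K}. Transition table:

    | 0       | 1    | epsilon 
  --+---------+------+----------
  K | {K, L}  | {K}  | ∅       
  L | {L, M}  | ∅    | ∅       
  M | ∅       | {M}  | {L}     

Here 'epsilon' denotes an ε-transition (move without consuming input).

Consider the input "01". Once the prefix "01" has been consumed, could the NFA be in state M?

Start in {K}.
Read '0': K→{K, L}; now {K, L}.
Read '1': K→{K}, L→∅; now {K}.
State M is not in {K}.

No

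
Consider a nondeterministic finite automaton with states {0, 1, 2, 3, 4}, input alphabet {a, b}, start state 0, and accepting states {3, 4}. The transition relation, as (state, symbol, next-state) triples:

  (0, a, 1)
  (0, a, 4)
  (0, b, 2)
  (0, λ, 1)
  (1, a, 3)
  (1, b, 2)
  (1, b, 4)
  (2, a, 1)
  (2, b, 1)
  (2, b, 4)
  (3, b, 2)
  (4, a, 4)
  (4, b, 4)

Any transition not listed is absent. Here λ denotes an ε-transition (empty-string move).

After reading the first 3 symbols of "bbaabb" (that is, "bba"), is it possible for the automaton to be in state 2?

No

Start: ε-closure({0}) = {0, 1}.
Read 'b': {0, 1} → {2, 4}.
Read 'b': {2, 4} → {1, 4}.
Read 'a': {1, 4} → {3, 4}.
State 2 is not in {3, 4}.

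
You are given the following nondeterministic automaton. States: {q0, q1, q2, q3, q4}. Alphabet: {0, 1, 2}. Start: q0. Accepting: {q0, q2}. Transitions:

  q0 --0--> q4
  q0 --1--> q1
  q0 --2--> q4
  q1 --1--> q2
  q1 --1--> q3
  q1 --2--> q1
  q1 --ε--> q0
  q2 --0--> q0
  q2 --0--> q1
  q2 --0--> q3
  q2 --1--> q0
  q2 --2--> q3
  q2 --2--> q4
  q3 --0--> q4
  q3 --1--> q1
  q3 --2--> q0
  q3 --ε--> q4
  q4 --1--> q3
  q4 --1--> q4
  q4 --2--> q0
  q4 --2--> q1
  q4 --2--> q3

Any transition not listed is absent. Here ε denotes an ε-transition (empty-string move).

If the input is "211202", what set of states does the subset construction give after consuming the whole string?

{q0, q1, q3, q4}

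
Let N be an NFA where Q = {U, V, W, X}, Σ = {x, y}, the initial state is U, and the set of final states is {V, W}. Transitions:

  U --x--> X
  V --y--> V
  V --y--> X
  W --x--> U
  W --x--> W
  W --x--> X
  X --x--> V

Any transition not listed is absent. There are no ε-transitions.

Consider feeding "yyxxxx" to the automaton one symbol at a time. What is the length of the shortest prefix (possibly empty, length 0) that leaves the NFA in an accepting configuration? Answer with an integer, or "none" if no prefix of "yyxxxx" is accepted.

none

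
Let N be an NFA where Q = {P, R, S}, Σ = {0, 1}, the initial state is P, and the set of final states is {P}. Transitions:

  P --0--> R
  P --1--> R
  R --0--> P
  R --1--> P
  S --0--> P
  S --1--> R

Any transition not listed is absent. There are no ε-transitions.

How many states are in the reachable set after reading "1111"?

1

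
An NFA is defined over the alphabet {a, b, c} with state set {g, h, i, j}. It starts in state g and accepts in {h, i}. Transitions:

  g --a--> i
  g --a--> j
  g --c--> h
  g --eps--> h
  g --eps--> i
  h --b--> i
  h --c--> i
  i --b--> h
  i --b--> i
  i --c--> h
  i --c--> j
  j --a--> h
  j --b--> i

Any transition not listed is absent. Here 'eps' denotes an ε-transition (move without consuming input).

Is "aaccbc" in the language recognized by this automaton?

Start: ε-closure({g}) = {g, h, i}.
Read 'a': {g, h, i} → {i, j}.
Read 'a': {i, j} → {h}.
Read 'c': {h} → {i}.
Read 'c': {i} → {h, j}.
Read 'b': {h, j} → {i}.
Read 'c': {i} → {h, j}.
The final set {h, j} contains the accepting state h.

Yes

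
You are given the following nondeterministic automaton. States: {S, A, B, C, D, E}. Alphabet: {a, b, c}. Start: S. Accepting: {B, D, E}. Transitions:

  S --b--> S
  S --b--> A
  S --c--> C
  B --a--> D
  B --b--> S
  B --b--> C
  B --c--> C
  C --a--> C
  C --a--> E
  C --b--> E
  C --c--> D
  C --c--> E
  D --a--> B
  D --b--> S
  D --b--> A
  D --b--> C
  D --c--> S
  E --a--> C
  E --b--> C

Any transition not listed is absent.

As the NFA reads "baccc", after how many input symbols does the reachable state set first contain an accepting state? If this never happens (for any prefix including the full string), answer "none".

Start in {S}.
Read 'b': S→{S, A}; now {S, A}.
Read 'a': S→∅, A→∅; now ∅.
The set is empty and remains empty for the remaining 3 symbols.
No reachable set along the way intersects F.

none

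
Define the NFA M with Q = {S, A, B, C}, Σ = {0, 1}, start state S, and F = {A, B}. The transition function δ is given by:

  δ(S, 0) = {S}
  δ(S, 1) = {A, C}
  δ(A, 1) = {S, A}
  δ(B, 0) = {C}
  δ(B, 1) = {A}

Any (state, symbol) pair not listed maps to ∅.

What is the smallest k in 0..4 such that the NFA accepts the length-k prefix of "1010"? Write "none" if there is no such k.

1

Start in {S}.
Read '1': {S} → {A, C}.
None of the earlier sets intersect F, but {A, C} does.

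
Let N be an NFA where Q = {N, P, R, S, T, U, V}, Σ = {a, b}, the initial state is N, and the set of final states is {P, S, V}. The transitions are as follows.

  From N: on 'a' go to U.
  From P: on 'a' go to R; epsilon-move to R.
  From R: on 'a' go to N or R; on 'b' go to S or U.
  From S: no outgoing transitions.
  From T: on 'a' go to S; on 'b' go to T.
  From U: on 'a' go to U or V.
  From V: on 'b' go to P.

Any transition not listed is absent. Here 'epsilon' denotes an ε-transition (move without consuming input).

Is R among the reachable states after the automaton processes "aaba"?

Start in {N}.
Read 'a': {N} → {U}.
Read 'a': {U} → {U, V}.
Read 'b': {U, V} → {P, R}.
Read 'a': {P, R} → {N, R}.
State R is in {N, R}.

Yes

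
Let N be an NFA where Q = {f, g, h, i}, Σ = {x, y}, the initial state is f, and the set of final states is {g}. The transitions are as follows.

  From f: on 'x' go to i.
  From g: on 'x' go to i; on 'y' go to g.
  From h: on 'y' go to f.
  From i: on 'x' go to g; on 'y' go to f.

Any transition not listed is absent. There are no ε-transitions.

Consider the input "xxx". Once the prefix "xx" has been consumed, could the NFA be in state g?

Yes

Start in {f}.
Read 'x': {f} → {i}.
Read 'x': {i} → {g}.
State g is in {g}.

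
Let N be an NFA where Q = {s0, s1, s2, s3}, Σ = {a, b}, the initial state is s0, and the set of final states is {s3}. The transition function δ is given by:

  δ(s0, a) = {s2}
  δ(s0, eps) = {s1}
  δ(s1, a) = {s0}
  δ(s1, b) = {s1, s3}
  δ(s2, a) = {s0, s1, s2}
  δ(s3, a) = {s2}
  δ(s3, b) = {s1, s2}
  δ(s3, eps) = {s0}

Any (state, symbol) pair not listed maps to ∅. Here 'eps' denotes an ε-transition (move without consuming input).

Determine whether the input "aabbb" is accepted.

Start: ε-closure({s0}) = {s0, s1}.
Read 'a': s0→{s2}, s1→{s0}; union {s0, s2}; ε-closure = {s0, s1, s2}.
Read 'a': s0→{s2}, s1→{s0}, s2→{s0, s1, s2}; now {s0, s1, s2}.
Read 'b': s0→∅, s1→{s1, s3}, s2→∅; union {s1, s3}; ε-closure = {s0, s1, s3}.
Read 'b': s0→∅, s1→{s1, s3}, s3→{s1, s2}; union {s1, s2, s3}; ε-closure = {s0, s1, s2, s3}.
Read 'b': s0→∅, s1→{s1, s3}, s2→∅, s3→{s1, s2}; union {s1, s2, s3}; ε-closure = {s0, s1, s2, s3}.
The final set {s0, s1, s2, s3} contains the accepting state s3.

Yes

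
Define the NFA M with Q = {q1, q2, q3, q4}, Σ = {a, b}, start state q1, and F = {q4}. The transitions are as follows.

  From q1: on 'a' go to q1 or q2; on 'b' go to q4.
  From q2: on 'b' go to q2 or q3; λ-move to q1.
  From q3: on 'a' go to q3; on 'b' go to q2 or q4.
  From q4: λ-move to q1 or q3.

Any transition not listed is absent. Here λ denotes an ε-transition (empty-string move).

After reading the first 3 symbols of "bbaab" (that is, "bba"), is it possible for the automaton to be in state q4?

Start in {q1}.
Read 'b': q1→{q4}; union {q4}; ε-closure = {q1, q3, q4}.
Read 'b': q1→{q4}, q3→{q2, q4}, q4→∅; union {q2, q4}; ε-closure = {q1, q2, q3, q4}.
Read 'a': q1→{q1, q2}, q2→∅, q3→{q3}, q4→∅; now {q1, q2, q3}.
State q4 is not in {q1, q2, q3}.

No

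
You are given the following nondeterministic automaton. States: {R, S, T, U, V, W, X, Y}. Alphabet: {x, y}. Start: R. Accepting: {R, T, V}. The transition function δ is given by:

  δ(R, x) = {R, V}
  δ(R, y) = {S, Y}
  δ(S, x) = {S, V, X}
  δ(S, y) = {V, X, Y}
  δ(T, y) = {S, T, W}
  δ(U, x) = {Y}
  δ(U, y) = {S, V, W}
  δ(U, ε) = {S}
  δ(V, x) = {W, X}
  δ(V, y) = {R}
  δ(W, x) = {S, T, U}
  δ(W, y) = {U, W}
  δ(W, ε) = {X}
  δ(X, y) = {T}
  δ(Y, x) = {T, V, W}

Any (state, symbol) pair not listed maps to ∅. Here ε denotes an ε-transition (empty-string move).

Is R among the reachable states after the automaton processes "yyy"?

Start in {R}.
Read 'y': R→{S, Y}; now {S, Y}.
Read 'y': S→{V, X, Y}, Y→∅; now {V, X, Y}.
Read 'y': V→{R}, X→{T}, Y→∅; now {R, T}.
State R is in {R, T}.

Yes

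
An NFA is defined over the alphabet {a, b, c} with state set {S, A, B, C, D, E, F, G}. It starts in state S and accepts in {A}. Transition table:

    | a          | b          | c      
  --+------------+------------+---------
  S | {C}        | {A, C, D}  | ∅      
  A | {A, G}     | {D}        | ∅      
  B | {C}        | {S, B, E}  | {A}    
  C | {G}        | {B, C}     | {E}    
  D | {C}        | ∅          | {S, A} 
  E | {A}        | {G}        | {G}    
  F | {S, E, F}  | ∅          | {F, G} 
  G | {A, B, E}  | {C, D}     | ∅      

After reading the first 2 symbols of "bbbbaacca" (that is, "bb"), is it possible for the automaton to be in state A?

No

Start in {S}.
Read 'b': {S} → {A, C, D}.
Read 'b': {A, C, D} → {B, C, D}.
State A is not in {B, C, D}.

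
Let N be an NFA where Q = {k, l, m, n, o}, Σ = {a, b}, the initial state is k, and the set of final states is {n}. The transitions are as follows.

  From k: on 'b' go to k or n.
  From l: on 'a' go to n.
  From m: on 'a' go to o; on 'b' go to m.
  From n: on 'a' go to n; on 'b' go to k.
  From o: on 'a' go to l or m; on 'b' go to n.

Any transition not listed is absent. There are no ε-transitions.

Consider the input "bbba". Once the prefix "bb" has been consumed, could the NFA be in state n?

Start in {k}.
Read 'b': {k} → {k, n}.
Read 'b': {k, n} → {k, n}.
State n is in {k, n}.

Yes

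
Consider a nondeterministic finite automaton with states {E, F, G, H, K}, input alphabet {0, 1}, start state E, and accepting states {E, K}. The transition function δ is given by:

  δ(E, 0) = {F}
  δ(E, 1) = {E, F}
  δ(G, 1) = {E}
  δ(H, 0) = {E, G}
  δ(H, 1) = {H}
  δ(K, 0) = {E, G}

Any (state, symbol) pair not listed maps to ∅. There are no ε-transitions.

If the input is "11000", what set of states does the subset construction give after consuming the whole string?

∅

Start in {E}.
Read '1': E→{E, F}; now {E, F}.
Read '1': E→{E, F}, F→∅; now {E, F}.
Read '0': E→{F}, F→∅; now {F}.
Read '0': F→∅; now ∅.
The set is empty and remains empty for the remaining 1 symbol.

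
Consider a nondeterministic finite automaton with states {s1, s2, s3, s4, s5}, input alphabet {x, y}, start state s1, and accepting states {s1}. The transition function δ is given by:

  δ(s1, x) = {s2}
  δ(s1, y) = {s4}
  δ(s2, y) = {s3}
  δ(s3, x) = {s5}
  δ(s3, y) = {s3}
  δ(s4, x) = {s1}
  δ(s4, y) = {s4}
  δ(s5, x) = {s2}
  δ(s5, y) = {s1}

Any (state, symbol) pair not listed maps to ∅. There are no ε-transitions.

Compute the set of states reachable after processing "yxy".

Start in {s1}.
Read 'y': s1→{s4}; now {s4}.
Read 'x': s4→{s1}; now {s1}.
Read 'y': s1→{s4}; now {s4}.

{s4}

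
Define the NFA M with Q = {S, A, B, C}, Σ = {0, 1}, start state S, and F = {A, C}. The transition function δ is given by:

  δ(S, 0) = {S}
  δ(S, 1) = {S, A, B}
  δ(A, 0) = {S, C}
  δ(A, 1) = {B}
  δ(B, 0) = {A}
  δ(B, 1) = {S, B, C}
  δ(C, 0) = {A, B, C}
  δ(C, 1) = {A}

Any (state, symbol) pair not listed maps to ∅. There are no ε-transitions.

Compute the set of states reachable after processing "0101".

{S, A, B}

Start in {S}.
Read '0': {S} → {S}.
Read '1': {S} → {S, A, B}.
Read '0': {S, A, B} → {S, A, C}.
Read '1': {S, A, C} → {S, A, B}.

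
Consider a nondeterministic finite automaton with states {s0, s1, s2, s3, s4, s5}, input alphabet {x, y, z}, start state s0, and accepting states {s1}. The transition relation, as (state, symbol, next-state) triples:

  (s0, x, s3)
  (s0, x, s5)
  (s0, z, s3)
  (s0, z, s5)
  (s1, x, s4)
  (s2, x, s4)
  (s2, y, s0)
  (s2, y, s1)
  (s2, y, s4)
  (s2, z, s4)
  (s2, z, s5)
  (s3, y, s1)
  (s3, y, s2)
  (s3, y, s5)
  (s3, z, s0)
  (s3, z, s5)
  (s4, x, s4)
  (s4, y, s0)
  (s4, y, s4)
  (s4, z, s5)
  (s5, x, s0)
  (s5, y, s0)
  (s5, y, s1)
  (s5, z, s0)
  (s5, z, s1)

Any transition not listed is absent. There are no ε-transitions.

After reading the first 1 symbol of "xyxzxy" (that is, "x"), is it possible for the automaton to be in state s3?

Start in {s0}.
Read 'x': s0→{s3, s5}; now {s3, s5}.
State s3 is in {s3, s5}.

Yes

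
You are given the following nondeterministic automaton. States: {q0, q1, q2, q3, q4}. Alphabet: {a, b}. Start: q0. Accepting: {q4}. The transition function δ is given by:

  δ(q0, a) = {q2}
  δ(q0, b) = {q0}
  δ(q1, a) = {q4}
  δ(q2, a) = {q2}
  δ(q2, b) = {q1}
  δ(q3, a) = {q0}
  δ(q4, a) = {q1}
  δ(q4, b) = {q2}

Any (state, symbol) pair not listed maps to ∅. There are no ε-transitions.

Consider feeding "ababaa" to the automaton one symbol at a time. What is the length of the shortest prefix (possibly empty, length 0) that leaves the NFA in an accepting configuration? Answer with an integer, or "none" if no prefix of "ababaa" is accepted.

Start in {q0}.
Read 'a': q0→{q2}; now {q2}.
Read 'b': q2→{q1}; now {q1}.
Read 'a': q1→{q4}; now {q4}.
None of the earlier sets intersect F, but {q4} does.

3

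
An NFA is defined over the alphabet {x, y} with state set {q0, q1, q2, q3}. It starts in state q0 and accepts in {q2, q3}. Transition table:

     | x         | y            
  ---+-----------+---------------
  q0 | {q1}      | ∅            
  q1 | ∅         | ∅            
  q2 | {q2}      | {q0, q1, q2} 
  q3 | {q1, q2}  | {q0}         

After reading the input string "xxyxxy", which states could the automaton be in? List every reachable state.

∅

Start in {q0}.
Read 'x': q0→{q1}; now {q1}.
Read 'x': q1→∅; now ∅.
The set is empty and remains empty for the remaining 4 symbols.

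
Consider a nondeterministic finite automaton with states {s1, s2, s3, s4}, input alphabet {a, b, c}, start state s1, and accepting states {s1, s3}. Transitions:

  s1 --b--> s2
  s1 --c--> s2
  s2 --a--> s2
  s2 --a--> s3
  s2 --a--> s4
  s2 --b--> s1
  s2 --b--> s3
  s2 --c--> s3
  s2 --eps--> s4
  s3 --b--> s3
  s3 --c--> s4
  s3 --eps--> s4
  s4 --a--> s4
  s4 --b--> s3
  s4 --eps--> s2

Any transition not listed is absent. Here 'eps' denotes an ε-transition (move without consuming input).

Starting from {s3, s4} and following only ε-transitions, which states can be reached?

Begin with {s3, s4}.
ε-move s4 → s2; add s2.

{s2, s3, s4}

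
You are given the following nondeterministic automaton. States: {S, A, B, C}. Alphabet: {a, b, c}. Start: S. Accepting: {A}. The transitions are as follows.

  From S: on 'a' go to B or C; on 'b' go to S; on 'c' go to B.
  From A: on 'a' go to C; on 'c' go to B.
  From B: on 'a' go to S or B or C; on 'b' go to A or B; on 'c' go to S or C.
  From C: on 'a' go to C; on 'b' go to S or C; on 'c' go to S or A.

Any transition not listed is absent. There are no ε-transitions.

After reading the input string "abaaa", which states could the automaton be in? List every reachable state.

Start in {S}.
Read 'a': {S} → {B, C}.
Read 'b': {B, C} → {S, A, B, C}.
Read 'a': {S, A, B, C} → {S, B, C}.
Read 'a': {S, B, C} → {S, B, C}.
Read 'a': {S, B, C} → {S, B, C}.

{S, B, C}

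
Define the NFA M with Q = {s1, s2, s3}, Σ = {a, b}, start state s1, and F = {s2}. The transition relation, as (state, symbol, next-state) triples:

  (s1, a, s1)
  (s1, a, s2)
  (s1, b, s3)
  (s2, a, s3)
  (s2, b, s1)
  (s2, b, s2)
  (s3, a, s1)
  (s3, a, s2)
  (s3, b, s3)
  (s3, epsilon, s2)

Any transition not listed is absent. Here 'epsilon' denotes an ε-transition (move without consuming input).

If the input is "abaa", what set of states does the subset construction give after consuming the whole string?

{s1, s2, s3}

Start in {s1}.
Read 'a': s1→{s1, s2}; now {s1, s2}.
Read 'b': s1→{s3}, s2→{s1, s2}; now {s1, s2, s3}.
Read 'a': s1→{s1, s2}, s2→{s3}, s3→{s1, s2}; now {s1, s2, s3}.
Read 'a': s1→{s1, s2}, s2→{s3}, s3→{s1, s2}; now {s1, s2, s3}.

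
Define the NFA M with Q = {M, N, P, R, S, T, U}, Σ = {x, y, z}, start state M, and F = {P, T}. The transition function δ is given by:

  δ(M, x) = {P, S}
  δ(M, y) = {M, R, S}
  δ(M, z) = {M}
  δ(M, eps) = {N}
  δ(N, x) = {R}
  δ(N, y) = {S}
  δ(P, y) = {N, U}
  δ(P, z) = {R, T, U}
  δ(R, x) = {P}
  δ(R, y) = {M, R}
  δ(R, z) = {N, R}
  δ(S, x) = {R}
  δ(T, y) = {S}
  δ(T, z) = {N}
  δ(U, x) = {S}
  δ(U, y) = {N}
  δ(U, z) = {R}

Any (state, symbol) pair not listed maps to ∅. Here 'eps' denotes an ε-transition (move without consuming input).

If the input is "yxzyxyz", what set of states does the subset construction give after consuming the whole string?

{M, N, R}

Start: ε-closure({M}) = {M, N}.
Read 'y': {M, N} → {M, N, R, S}.
Read 'x': {M, N, R, S} → {P, R, S}.
Read 'z': {P, R, S} → {N, R, T, U}.
Read 'y': {N, R, T, U} → {M, N, R, S}.
Read 'x': {M, N, R, S} → {P, R, S}.
Read 'y': {P, R, S} → {M, N, R, U}.
Read 'z': {M, N, R, U} → {M, N, R}.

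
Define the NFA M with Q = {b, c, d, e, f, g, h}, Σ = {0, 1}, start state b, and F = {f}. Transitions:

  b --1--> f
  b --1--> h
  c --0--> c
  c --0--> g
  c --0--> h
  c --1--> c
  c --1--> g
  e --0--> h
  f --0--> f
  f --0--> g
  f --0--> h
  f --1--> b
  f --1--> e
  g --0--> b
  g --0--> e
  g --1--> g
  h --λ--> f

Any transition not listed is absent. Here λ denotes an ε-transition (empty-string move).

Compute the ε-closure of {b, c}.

Begin with {b, c}.
No ε-moves leave this set, so the closure equals the set itself.

{b, c}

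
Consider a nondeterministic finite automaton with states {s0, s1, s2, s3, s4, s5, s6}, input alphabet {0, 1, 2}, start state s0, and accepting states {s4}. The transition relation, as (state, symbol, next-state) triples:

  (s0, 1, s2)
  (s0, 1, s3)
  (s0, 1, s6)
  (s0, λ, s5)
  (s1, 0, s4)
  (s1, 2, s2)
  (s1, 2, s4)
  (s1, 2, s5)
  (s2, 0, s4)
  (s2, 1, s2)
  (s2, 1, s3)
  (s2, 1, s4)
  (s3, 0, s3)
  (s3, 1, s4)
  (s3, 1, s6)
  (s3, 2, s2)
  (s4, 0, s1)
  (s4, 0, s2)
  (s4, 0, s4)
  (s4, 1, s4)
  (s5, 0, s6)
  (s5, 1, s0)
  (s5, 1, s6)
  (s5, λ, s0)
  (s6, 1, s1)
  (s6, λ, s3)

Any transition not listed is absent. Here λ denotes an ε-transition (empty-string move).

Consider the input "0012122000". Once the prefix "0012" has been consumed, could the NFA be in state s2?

Start: ε-closure({s0}) = {s0, s5}.
Read '0': s0→∅, s5→{s6}; union {s6}; ε-closure = {s3, s6}.
Read '0': s3→{s3}, s6→∅; now {s3}.
Read '1': s3→{s4, s6}; union {s4, s6}; ε-closure = {s3, s4, s6}.
Read '2': s3→{s2}, s4→∅, s6→∅; now {s2}.
State s2 is in {s2}.

Yes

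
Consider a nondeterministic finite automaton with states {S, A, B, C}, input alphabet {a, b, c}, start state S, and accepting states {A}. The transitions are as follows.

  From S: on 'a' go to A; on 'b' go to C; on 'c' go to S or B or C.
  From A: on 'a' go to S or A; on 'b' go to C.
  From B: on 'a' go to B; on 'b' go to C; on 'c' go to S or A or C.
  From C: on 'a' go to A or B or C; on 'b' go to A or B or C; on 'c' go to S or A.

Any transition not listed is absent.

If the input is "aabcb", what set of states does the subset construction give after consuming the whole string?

{C}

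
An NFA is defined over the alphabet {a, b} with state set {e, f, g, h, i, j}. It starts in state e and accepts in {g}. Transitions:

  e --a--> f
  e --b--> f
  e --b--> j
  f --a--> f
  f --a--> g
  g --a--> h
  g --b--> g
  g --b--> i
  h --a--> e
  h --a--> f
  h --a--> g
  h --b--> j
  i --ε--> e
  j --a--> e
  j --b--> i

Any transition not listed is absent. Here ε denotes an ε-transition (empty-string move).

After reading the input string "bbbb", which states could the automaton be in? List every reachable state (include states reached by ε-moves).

{e, i}

Start in {e}.
Read 'b': e→{f, j}; now {f, j}.
Read 'b': f→∅, j→{i}; union {i}; ε-closure = {e, i}.
Read 'b': e→{f, j}, i→∅; now {f, j}.
Read 'b': f→∅, j→{i}; union {i}; ε-closure = {e, i}.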